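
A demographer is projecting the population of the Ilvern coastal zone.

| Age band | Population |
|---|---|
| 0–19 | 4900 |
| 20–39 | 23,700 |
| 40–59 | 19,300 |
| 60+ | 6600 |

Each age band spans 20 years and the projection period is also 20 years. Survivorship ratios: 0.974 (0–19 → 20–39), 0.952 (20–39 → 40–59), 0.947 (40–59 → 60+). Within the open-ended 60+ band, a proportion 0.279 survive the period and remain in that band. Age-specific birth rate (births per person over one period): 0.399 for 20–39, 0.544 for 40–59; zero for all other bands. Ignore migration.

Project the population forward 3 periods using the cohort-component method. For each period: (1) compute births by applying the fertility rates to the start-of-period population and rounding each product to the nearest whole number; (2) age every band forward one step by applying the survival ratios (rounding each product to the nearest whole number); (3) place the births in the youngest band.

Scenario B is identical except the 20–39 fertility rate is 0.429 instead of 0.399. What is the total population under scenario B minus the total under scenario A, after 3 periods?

1681

[period 1]
Births: 23700 * 0.399 = 9456  |  19300 * 0.544 = 10499 ⇒ total 19955
20–39: 4900 * 0.974 = 4773
40–59: 23700 * 0.952 = 22562
60+: 19300 * 0.947 + 6600 * 0.279 = 18277 + 1841 = 20118
End of period: [19955, 4773, 22562, 20118]
[period 2]
Births: 4773 * 0.399 = 1904  |  22562 * 0.544 = 12274 ⇒ total 14178
20–39: 19955 * 0.974 = 19436
40–59: 4773 * 0.952 = 4544
60+: 22562 * 0.947 + 20118 * 0.279 = 21366 + 5613 = 26979
End of period: [14178, 19436, 4544, 26979]
[period 3]
Births: 19436 * 0.399 = 7755  |  4544 * 0.544 = 2472 ⇒ total 10227
20–39: 14178 * 0.974 = 13809
40–59: 19436 * 0.952 = 18503
60+: 4544 * 0.947 + 26979 * 0.279 = 4303 + 7527 = 11830
End of period: [10227, 13809, 18503, 11830]
Scenario A total after 3 periods: 54369
Scenario B projection —
[period 1]
Births: 23700 * 0.429 = 10167  |  19300 * 0.544 = 10499 ⇒ total 20666
20–39: 4900 * 0.974 = 4773
40–59: 23700 * 0.952 = 22562
60+: 19300 * 0.947 + 6600 * 0.279 = 18277 + 1841 = 20118
End of period: [20666, 4773, 22562, 20118]
[period 2]
Births: 4773 * 0.429 = 2048  |  22562 * 0.544 = 12274 ⇒ total 14322
20–39: 20666 * 0.974 = 20129
40–59: 4773 * 0.952 = 4544
60+: 22562 * 0.947 + 20118 * 0.279 = 21366 + 5613 = 26979
End of period: [14322, 20129, 4544, 26979]
[period 3]
Births: 20129 * 0.429 = 8635  |  4544 * 0.544 = 2472 ⇒ total 11107
20–39: 14322 * 0.974 = 13950
40–59: 20129 * 0.952 = 19163
60+: 4544 * 0.947 + 26979 * 0.279 = 4303 + 7527 = 11830
End of period: [11107, 13950, 19163, 11830]
Scenario B total after 3 periods: 56050
Difference B − A = 56050 − 54369 = 1681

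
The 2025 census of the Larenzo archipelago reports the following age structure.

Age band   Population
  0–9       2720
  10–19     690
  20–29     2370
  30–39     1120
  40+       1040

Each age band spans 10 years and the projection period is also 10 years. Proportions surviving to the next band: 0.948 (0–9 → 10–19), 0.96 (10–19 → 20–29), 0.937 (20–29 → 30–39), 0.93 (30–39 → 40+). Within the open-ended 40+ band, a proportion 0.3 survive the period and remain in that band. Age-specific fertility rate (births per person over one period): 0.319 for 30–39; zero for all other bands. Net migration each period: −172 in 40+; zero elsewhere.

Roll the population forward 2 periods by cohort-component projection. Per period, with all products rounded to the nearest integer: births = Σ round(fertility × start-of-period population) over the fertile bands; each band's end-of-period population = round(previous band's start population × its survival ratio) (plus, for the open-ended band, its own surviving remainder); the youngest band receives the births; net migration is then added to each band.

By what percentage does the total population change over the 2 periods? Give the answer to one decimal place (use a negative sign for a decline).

After projecting period 1:
Births: 1120 × 0.319 = 357
10–19: 2720 × 0.948 = 2579
20–29: 690 × 0.96 = 662
30–39: 2370 × 0.937 = 2221
40+: 1120 × 0.93 + 1040 × 0.3 = 1042 + 312 = 1354
Net migration: 40+ − 172 → 1182
Population now: 0–9=357, 10–19=2579, 20–29=662, 30–39=2221, 40+=1182
After projecting period 2:
Births: 2221 × 0.319 = 708
10–19: 357 × 0.948 = 338
20–29: 2579 × 0.96 = 2476
30–39: 662 × 0.937 = 620
40+: 2221 × 0.93 + 1182 × 0.3 = 2066 + 355 = 2421
Net migration: 40+ − 172 → 2249
Population now: 0–9=708, 10–19=338, 20–29=2476, 30–39=620, 40+=2249
Total: 7940 → 6391; change = -1549; percentage change = -19.5%

-19.5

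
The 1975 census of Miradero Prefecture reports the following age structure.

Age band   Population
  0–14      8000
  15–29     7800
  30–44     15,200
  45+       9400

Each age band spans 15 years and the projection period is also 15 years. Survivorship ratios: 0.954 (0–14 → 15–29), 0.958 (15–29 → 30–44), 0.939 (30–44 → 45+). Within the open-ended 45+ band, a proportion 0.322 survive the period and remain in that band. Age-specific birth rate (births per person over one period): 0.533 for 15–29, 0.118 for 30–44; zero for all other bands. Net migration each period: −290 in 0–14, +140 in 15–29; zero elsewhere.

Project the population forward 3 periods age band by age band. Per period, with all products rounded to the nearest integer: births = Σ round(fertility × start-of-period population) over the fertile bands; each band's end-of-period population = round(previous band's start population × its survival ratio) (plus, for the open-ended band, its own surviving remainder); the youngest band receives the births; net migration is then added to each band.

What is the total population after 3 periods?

24551

After projecting period 1:
Births: 7800 × 0.533 = 4157 ; 15200 × 0.118 = 1794 — total 5951
15–29: 8000 × 0.954 = 7632
30–44: 7800 × 0.958 = 7472
45+: 15200 × 0.939 + 9400 × 0.322 = 14273 + 3027 = 17300
Net migration: 0–14 − 290 → 5661; 15–29 + 140 → 7772
Population now: 0–14=5661, 15–29=7772, 30–44=7472, 45+=17300
After projecting period 2:
Births: 7772 × 0.533 = 4142 ; 7472 × 0.118 = 882 — total 5024
15–29: 5661 × 0.954 = 5401
30–44: 7772 × 0.958 = 7446
45+: 7472 × 0.939 + 17300 × 0.322 = 7016 + 5571 = 12587
Net migration: 0–14 − 290 → 4734; 15–29 + 140 → 5541
Population now: 0–14=4734, 15–29=5541, 30–44=7446, 45+=12587
After projecting period 3:
Births: 5541 × 0.533 = 2953 ; 7446 × 0.118 = 879 — total 3832
15–29: 4734 × 0.954 = 4516
30–44: 5541 × 0.958 = 5308
45+: 7446 × 0.939 + 12587 × 0.322 = 6992 + 4053 = 11045
Net migration: 0–14 − 290 → 3542; 15–29 + 140 → 4656
Population now: 0–14=3542, 15–29=4656, 30–44=5308, 45+=11045
Total after period 3: 3542 + 4656 + 5308 + 11045 = 24551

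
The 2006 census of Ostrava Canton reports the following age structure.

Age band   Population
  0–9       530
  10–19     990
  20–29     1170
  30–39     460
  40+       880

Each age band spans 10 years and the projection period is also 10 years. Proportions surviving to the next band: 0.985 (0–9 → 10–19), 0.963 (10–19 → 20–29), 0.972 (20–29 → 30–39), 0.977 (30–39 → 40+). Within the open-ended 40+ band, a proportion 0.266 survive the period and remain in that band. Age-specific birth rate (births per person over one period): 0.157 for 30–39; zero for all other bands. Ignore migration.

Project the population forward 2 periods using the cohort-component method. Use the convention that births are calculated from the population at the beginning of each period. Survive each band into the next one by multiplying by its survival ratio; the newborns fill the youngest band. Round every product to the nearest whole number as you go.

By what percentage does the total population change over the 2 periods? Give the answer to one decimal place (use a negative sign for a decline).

(Bands numbered youngest = 1 to oldest = 5.)
Period 1.
Births: 460 * 0.157 = 72
Band 2: 530 * 0.985 = 522
Band 3: 990 * 0.963 = 953
Band 4: 1170 * 0.972 = 1137
Band 5: 460 * 0.977 + 880 * 0.266 = 449 + 234 = 683
End of period: [72, 522, 953, 1137, 683]
Period 2.
Births: 1137 * 0.157 = 179
Band 2: 72 * 0.985 = 71
Band 3: 522 * 0.963 = 503
Band 4: 953 * 0.972 = 926
Band 5: 1137 * 0.977 + 683 * 0.266 = 1111 + 182 = 1293
End of period: [179, 71, 503, 926, 1293]
Total: 4030 → 2972; change = -1058; percentage change = -26.3%

-26.3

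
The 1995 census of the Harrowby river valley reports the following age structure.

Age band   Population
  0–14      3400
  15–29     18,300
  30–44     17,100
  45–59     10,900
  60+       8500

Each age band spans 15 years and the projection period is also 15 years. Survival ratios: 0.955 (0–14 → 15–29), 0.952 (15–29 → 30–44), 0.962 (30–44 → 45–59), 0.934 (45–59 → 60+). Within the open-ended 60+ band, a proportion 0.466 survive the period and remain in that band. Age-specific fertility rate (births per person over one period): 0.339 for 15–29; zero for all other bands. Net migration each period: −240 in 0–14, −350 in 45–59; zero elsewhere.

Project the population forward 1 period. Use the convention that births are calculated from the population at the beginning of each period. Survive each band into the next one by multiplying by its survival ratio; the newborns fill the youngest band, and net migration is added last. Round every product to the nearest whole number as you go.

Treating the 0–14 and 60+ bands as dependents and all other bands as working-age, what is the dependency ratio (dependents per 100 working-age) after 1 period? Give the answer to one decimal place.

54.7

Call the bands 1 to 5, youngest first.
Period 1.
Births: 18300 * 0.339 = 6204
Band 2: 3400 * 0.955 = 3247
Band 3: 18300 * 0.952 = 17422
Band 4: 17100 * 0.962 = 16450
Band 5: 10900 * 0.934 + 8500 * 0.466 = 10181 + 3961 = 14142
Net migration: Band 1 − 240 → 5964; Band 4 − 350 → 16100
Population now: 0–14=5964, 15–29=3247, 30–44=17422, 45–59=16100, 60+=14142
Dependents (band 0–14 + band 60+) = 5964 + 14142 = 20106; working-age = 36769; ratio = 20106/36769 × 100 = 54.7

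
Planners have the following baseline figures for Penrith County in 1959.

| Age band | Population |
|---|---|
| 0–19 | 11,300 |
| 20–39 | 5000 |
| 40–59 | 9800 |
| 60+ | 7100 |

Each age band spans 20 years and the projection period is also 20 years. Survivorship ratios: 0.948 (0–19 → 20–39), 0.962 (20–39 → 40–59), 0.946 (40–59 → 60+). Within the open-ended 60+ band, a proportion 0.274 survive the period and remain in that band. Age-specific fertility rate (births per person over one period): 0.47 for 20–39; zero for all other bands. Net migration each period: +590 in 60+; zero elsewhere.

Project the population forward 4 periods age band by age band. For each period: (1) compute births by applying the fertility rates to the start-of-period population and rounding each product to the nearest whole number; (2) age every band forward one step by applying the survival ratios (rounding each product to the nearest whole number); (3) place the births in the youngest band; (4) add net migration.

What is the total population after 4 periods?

Numbering the bands 1..4 from youngest to oldest:
Period 1:
Births: 5000 × 0.47 = 2350
Band 2: 11300 × 0.948 = 10712
Band 3: 5000 × 0.962 = 4810
Band 4: 9800 × 0.946 + 7100 × 0.274 = 9271 + 1945 = 11216
Net migration: Band 4 + 590 → 11806
End of period: [2350, 10712, 4810, 11806]
Period 2:
Births: 10712 × 0.47 = 5035
Band 2: 2350 × 0.948 = 2228
Band 3: 10712 × 0.962 = 10305
Band 4: 4810 × 0.946 + 11806 × 0.274 = 4550 + 3235 = 7785
Net migration: Band 4 + 590 → 8375
End of period: [5035, 2228, 10305, 8375]
Period 3:
Births: 2228 × 0.47 = 1047
Band 2: 5035 × 0.948 = 4773
Band 3: 2228 × 0.962 = 2143
Band 4: 10305 × 0.946 + 8375 × 0.274 = 9749 + 2295 = 12044
Net migration: Band 4 + 590 → 12634
End of period: [1047, 4773, 2143, 12634]
Period 4:
Births: 4773 × 0.47 = 2243
Band 2: 1047 × 0.948 = 993
Band 3: 4773 × 0.962 = 4592
Band 4: 2143 × 0.946 + 12634 × 0.274 = 2027 + 3462 = 5489
Net migration: Band 4 + 590 → 6079
End of period: [2243, 993, 4592, 6079]
Total after period 4: 2243 + 993 + 4592 + 6079 = 13907

13907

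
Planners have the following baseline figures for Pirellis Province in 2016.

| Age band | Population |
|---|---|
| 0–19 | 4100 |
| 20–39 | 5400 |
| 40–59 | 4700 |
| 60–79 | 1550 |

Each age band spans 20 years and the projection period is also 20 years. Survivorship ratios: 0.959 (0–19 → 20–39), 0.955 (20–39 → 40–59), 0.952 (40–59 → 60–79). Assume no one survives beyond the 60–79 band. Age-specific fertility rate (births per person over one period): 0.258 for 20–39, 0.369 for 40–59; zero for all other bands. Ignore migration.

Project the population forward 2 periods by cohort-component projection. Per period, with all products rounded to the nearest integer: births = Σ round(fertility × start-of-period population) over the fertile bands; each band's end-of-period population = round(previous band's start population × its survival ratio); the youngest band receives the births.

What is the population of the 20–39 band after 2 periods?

(Bands numbered youngest = 1 to oldest = 4.)
[period 1]
Births: 5400 * 0.258 = 1393  |  4700 * 0.369 = 1734 → total 3127
Band 2: 4100 * 0.959 = 3932
Band 3: 5400 * 0.955 = 5157
Band 4: 4700 * 0.952 = 4474
Population now: 0–19=3127, 20–39=3932, 40–59=5157, 60–79=4474
[period 2]
Births: 3932 * 0.258 = 1014  |  5157 * 0.369 = 1903 → total 2917
Band 2: 3127 * 0.959 = 2999
Band 3: 3932 * 0.955 = 3755
Band 4: 5157 * 0.952 = 4909
Population now: 0–19=2917, 20–39=2999, 40–59=3755, 60–79=4909

2999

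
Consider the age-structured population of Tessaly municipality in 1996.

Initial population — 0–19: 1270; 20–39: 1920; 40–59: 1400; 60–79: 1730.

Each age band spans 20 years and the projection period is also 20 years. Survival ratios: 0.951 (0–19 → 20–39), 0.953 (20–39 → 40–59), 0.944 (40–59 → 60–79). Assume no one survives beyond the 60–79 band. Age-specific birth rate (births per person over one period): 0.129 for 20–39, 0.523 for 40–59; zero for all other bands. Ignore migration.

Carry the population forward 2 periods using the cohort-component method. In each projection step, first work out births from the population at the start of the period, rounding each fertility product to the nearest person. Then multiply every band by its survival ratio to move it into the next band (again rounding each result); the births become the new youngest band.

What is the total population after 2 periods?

4924

(Bands numbered youngest = 1 to oldest = 4.)
Period 1:
Births: 1920 × 0.129 = 248, 1400 × 0.523 = 732 → total 980
Band 2: 1270 × 0.951 = 1208
Band 3: 1920 × 0.953 = 1830
Band 4: 1400 × 0.944 = 1322
Giving 980 / 1208 / 1830 / 1322.
Period 2:
Births: 1208 × 0.129 = 156, 1830 × 0.523 = 957 → total 1113
Band 2: 980 × 0.951 = 932
Band 3: 1208 × 0.953 = 1151
Band 4: 1830 × 0.944 = 1728
Giving 1113 / 932 / 1151 / 1728.
Total after period 2: 1113 + 932 + 1151 + 1728 = 4924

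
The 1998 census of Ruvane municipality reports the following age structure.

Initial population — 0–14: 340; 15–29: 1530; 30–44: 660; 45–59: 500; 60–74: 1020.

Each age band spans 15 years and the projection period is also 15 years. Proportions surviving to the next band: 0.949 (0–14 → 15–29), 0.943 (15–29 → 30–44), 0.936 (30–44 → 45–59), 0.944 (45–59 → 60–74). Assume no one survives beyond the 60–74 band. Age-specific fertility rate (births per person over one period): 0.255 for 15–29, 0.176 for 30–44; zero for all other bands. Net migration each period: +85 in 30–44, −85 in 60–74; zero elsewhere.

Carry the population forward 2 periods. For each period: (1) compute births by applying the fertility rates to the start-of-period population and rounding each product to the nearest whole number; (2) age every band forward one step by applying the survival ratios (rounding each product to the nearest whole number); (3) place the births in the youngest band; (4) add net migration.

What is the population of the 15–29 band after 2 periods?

Period 1.
Births: 1530 × 0.255 = 390 ; 660 × 0.176 = 116 — total 506
15–29: 340 × 0.949 = 323
30–44: 1530 × 0.943 = 1443
45–59: 660 × 0.936 = 618
60–74: 500 × 0.944 = 472
Net migration: 30–44 + 85 → 1528; 60–74 − 85 → 387
Giving 506 / 323 / 1528 / 618 / 387.
Period 2.
Births: 323 × 0.255 = 82 ; 1528 × 0.176 = 269 — total 351
15–29: 506 × 0.949 = 480
30–44: 323 × 0.943 = 305
45–59: 1528 × 0.936 = 1430
60–74: 618 × 0.944 = 583
Net migration: 30–44 + 85 → 390; 60–74 − 85 → 498
Giving 351 / 480 / 390 / 1430 / 498.

480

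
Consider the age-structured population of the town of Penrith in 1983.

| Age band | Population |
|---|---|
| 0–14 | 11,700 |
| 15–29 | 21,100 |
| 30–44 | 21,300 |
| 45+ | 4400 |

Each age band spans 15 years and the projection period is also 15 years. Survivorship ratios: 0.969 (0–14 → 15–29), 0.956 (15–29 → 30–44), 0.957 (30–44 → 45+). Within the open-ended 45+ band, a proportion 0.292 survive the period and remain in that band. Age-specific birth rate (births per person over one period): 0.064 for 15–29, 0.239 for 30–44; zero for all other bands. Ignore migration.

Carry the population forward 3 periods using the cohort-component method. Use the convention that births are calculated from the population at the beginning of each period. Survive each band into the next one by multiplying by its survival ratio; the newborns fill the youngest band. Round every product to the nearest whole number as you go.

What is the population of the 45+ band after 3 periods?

After projecting period 1:
Births: 21100 × 0.064 = 1350  |  21300 × 0.239 = 5091 → total 6441
15–29: 11700 × 0.969 = 11337
30–44: 21100 × 0.956 = 20172
45+: 21300 × 0.957 + 4400 × 0.292 = 20384 + 1285 = 21669
Population now: 0–14=6441, 15–29=11337, 30–44=20172, 45+=21669
After projecting period 2:
Births: 11337 × 0.064 = 726  |  20172 × 0.239 = 4821 → total 5547
15–29: 6441 × 0.969 = 6241
30–44: 11337 × 0.956 = 10838
45+: 20172 × 0.957 + 21669 × 0.292 = 19305 + 6327 = 25632
Population now: 0–14=5547, 15–29=6241, 30–44=10838, 45+=25632
After projecting period 3:
Births: 6241 × 0.064 = 399  |  10838 × 0.239 = 2590 → total 2989
15–29: 5547 × 0.969 = 5375
30–44: 6241 × 0.956 = 5966
45+: 10838 × 0.957 + 25632 × 0.292 = 10372 + 7485 = 17857
Population now: 0–14=2989, 15–29=5375, 30–44=5966, 45+=17857

17857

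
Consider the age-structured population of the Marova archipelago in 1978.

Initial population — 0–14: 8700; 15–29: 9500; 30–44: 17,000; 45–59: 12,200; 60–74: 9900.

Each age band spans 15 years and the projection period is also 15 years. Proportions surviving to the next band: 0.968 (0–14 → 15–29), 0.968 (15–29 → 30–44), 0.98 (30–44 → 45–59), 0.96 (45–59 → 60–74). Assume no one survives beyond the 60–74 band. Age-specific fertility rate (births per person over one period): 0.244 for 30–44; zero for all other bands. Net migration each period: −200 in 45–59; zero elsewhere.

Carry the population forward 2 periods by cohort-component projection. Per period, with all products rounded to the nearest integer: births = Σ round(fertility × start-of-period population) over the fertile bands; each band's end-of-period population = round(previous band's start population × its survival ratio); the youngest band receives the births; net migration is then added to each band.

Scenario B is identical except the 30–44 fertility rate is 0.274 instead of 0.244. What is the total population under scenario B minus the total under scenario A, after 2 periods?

Numbering the bands 1..5 from youngest to oldest:
Period 1:
Births: 17000 × 0.244 = 4148
Band 2: 8700 × 0.968 = 8422
Band 3: 9500 × 0.968 = 9196
Band 4: 17000 × 0.98 = 16660
Band 5: 12200 × 0.96 = 11712
Net migration: Band 4 − 200 → 16460
End of period: [4148, 8422, 9196, 16460, 11712]
Period 2:
Births: 9196 × 0.244 = 2244
Band 2: 4148 × 0.968 = 4015
Band 3: 8422 × 0.968 = 8152
Band 4: 9196 × 0.98 = 9012
Band 5: 16460 × 0.96 = 15802
Net migration: Band 4 − 200 → 8812
End of period: [2244, 4015, 8152, 8812, 15802]
Scenario A total after 2 periods: 39025
Scenario B projection —
Period 1:
Births: 17000 × 0.274 = 4658
Band 2: 8700 × 0.968 = 8422
Band 3: 9500 × 0.968 = 9196
Band 4: 17000 × 0.98 = 16660
Band 5: 12200 × 0.96 = 11712
Net migration: Band 4 − 200 → 16460
End of period: [4658, 8422, 9196, 16460, 11712]
Period 2:
Births: 9196 × 0.274 = 2520
Band 2: 4658 × 0.968 = 4509
Band 3: 8422 × 0.968 = 8152
Band 4: 9196 × 0.98 = 9012
Band 5: 16460 × 0.96 = 15802
Net migration: Band 4 − 200 → 8812
End of period: [2520, 4509, 8152, 8812, 15802]
Scenario B total after 2 periods: 39795
Difference B − A = 39795 − 39025 = 770

770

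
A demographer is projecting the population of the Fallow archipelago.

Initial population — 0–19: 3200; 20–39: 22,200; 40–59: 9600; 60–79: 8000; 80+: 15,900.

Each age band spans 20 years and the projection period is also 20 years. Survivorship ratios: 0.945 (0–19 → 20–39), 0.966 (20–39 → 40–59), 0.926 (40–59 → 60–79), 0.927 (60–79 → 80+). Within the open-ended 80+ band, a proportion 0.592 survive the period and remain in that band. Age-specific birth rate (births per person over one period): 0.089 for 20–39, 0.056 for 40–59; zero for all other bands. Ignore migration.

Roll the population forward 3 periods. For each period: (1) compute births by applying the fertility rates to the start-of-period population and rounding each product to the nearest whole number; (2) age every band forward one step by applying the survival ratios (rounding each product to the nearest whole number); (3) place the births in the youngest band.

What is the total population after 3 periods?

35949

— Period 1 —
Births: 22200 × 0.089 = 1976 ; 9600 × 0.056 = 538 — total 2514
20–39: 3200 × 0.945 = 3024
40–59: 22200 × 0.966 = 21445
60–79: 9600 × 0.926 = 8890
80+: 8000 × 0.927 + 15900 × 0.592 = 7416 + 9413 = 16829
→ [2514, 3024, 21445, 8890, 16829]
— Period 2 —
Births: 3024 × 0.089 = 269 ; 21445 × 0.056 = 1201 — total 1470
20–39: 2514 × 0.945 = 2376
40–59: 3024 × 0.966 = 2921
60–79: 21445 × 0.926 = 19858
80+: 8890 × 0.927 + 16829 × 0.592 = 8241 + 9963 = 18204
→ [1470, 2376, 2921, 19858, 18204]
— Period 3 —
Births: 2376 × 0.089 = 211 ; 2921 × 0.056 = 164 — total 375
20–39: 1470 × 0.945 = 1389
40–59: 2376 × 0.966 = 2295
60–79: 2921 × 0.926 = 2705
80+: 19858 × 0.927 + 18204 × 0.592 = 18408 + 10777 = 29185
→ [375, 1389, 2295, 2705, 29185]
Total after period 3: 375 + 1389 + 2295 + 2705 + 29185 = 35949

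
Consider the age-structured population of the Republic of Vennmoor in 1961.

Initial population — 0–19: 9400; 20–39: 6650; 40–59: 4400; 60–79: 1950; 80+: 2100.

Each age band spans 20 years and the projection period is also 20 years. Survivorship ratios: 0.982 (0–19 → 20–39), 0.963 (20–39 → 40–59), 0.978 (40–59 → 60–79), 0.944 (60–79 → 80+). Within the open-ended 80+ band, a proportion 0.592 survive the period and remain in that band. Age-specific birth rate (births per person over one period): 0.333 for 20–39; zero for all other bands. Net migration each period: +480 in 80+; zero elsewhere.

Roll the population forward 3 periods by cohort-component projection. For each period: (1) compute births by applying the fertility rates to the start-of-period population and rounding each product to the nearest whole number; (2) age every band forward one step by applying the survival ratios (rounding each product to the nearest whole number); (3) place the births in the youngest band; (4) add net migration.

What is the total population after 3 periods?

24860

[period 1]
Births: 6650 * 0.333 = 2214
20–39: 9400 * 0.982 = 9231
40–59: 6650 * 0.963 = 6404
60–79: 4400 * 0.978 = 4303
80+: 1950 * 0.944 + 2100 * 0.592 = 1841 + 1243 = 3084
Net migration: 80+ + 480 → 3564
Population now: 0–19=2214, 20–39=9231, 40–59=6404, 60–79=4303, 80+=3564
[period 2]
Births: 9231 * 0.333 = 3074
20–39: 2214 * 0.982 = 2174
40–59: 9231 * 0.963 = 8889
60–79: 6404 * 0.978 = 6263
80+: 4303 * 0.944 + 3564 * 0.592 = 4062 + 2110 = 6172
Net migration: 80+ + 480 → 6652
Population now: 0–19=3074, 20–39=2174, 40–59=8889, 60–79=6263, 80+=6652
[period 3]
Births: 2174 * 0.333 = 724
20–39: 3074 * 0.982 = 3019
40–59: 2174 * 0.963 = 2094
60–79: 8889 * 0.978 = 8693
80+: 6263 * 0.944 + 6652 * 0.592 = 5912 + 3938 = 9850
Net migration: 80+ + 480 → 10330
Population now: 0–19=724, 20–39=3019, 40–59=2094, 60–79=8693, 80+=10330
Total after period 3: 724 + 3019 + 2094 + 8693 + 10330 = 24860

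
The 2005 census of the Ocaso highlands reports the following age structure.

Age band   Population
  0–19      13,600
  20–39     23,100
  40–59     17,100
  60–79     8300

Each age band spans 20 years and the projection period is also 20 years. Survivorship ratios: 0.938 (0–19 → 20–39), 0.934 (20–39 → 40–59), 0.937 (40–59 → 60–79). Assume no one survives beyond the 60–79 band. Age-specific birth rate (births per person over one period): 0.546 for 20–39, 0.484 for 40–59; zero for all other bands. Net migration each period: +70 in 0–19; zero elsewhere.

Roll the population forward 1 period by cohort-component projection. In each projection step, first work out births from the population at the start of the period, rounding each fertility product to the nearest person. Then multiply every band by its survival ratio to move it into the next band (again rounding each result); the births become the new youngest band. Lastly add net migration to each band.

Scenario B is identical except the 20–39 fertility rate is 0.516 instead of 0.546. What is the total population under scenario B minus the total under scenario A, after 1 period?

-693

(Groups numbered youngest = 1 to oldest = 4.)
[period 1]
Births: 23100 × 0.546 = 12613 ; 17100 × 0.484 = 8276 ⇒ total 20889
Group 2: 13600 × 0.938 = 12757
Group 3: 23100 × 0.934 = 21575
Group 4: 17100 × 0.937 = 16023
Net migration: Group 1 + 70 → 20959
→ [20959, 12757, 21575, 16023]
Scenario A total after 1 period: 71314
Scenario B projection —
[period 1]
Births: 23100 × 0.516 = 11920 ; 17100 × 0.484 = 8276 ⇒ total 20196
Group 2: 13600 × 0.938 = 12757
Group 3: 23100 × 0.934 = 21575
Group 4: 17100 × 0.937 = 16023
Net migration: Group 1 + 70 → 20266
→ [20266, 12757, 21575, 16023]
Scenario B total after 1 period: 70621
Difference B − A = 70621 − 71314 = -693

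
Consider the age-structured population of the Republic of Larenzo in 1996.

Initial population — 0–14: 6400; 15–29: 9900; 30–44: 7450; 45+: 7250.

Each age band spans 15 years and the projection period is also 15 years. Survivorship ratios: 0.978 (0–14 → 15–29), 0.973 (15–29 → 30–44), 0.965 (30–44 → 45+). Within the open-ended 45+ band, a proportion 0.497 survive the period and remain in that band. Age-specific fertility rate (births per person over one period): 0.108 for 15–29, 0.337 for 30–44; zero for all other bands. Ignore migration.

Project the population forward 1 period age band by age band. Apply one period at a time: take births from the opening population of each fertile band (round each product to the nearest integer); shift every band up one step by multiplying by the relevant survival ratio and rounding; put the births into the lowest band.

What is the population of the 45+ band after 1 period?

Let group 1 be 0–14 through group 4 = 45+.
[period 1]
Births: 9900 * 0.108 = 1069, 7450 * 0.337 = 2511 ⇒ total 3580
Group 2: 6400 * 0.978 = 6259
Group 3: 9900 * 0.973 = 9633
Group 4: 7450 * 0.965 + 7250 * 0.497 = 7189 + 3603 = 10792
Population now: 0–14=3580, 15–29=6259, 30–44=9633, 45+=10792

10792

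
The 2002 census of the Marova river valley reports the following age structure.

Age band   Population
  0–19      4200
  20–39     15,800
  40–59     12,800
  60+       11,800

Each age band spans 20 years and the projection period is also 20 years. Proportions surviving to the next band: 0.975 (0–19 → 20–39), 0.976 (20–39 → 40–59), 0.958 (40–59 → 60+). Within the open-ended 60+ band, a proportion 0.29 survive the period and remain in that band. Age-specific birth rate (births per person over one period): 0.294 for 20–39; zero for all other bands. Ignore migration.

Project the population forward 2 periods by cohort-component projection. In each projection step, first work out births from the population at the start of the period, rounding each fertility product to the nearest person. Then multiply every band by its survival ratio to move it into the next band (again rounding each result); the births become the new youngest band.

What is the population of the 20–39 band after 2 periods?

[period 1]
Births: 15800 * 0.294 = 4645
20–39: 4200 * 0.975 = 4095
40–59: 15800 * 0.976 = 15421
60+: 12800 * 0.958 + 11800 * 0.29 = 12262 + 3422 = 15684
Population now: 0–19=4645, 20–39=4095, 40–59=15421, 60+=15684
[period 2]
Births: 4095 * 0.294 = 1204
20–39: 4645 * 0.975 = 4529
40–59: 4095 * 0.976 = 3997
60+: 15421 * 0.958 + 15684 * 0.29 = 14773 + 4548 = 19321
Population now: 0–19=1204, 20–39=4529, 40–59=3997, 60+=19321

4529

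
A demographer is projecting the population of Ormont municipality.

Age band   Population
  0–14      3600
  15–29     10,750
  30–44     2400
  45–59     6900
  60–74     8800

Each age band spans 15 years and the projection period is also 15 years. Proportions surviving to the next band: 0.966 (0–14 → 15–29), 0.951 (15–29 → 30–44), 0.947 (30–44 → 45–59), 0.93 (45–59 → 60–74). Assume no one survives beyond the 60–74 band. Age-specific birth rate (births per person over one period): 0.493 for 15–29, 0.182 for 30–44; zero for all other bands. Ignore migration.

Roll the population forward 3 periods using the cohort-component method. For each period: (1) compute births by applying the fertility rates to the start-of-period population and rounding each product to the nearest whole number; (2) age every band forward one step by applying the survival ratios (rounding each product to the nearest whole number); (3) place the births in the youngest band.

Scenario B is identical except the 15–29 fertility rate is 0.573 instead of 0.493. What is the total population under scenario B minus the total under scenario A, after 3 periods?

1980

Numbering the bands 1..5 from youngest to oldest:
Period 1:
Births: 10750 × 0.493 = 5300  |  2400 × 0.182 = 437 — total 5737
Band 2: 3600 × 0.966 = 3478
Band 3: 10750 × 0.951 = 10223
Band 4: 2400 × 0.947 = 2273
Band 5: 6900 × 0.93 = 6417
Giving 5737 / 3478 / 10223 / 2273 / 6417.
Period 2:
Births: 3478 × 0.493 = 1715  |  10223 × 0.182 = 1861 — total 3576
Band 2: 5737 × 0.966 = 5542
Band 3: 3478 × 0.951 = 3308
Band 4: 10223 × 0.947 = 9681
Band 5: 2273 × 0.93 = 2114
Giving 3576 / 5542 / 3308 / 9681 / 2114.
Period 3:
Births: 5542 × 0.493 = 2732  |  3308 × 0.182 = 602 — total 3334
Band 2: 3576 × 0.966 = 3454
Band 3: 5542 × 0.951 = 5270
Band 4: 3308 × 0.947 = 3133
Band 5: 9681 × 0.93 = 9003
Giving 3334 / 3454 / 5270 / 3133 / 9003.
Scenario A total after 3 periods: 24194
Scenario B projection —
Period 1:
Births: 10750 × 0.573 = 6160  |  2400 × 0.182 = 437 — total 6597
Band 2: 3600 × 0.966 = 3478
Band 3: 10750 × 0.951 = 10223
Band 4: 2400 × 0.947 = 2273
Band 5: 6900 × 0.93 = 6417
Giving 6597 / 3478 / 10223 / 2273 / 6417.
Period 2:
Births: 3478 × 0.573 = 1993  |  10223 × 0.182 = 1861 — total 3854
Band 2: 6597 × 0.966 = 6373
Band 3: 3478 × 0.951 = 3308
Band 4: 10223 × 0.947 = 9681
Band 5: 2273 × 0.93 = 2114
Giving 3854 / 6373 / 3308 / 9681 / 2114.
Period 3:
Births: 6373 × 0.573 = 3652  |  3308 × 0.182 = 602 — total 4254
Band 2: 3854 × 0.966 = 3723
Band 3: 6373 × 0.951 = 6061
Band 4: 3308 × 0.947 = 3133
Band 5: 9681 × 0.93 = 9003
Giving 4254 / 3723 / 6061 / 3133 / 9003.
Scenario B total after 3 periods: 26174
Difference B − A = 26174 − 24194 = 1980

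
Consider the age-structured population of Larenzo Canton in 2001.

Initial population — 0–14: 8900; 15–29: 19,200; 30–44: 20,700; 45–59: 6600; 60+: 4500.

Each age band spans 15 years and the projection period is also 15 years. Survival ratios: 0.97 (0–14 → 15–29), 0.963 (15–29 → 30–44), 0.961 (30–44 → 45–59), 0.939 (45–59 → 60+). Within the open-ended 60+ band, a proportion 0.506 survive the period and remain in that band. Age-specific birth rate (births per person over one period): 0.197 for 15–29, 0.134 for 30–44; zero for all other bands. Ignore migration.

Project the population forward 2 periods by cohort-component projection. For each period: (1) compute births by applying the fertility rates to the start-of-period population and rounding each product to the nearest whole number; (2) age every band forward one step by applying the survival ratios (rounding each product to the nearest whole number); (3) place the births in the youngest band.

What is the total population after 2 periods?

(Bands numbered youngest = 1 to oldest = 5.)
[period 1]
Births: 19200 × 0.197 = 3782, 20700 × 0.134 = 2774 ⇒ total 6556
Band 2: 8900 × 0.97 = 8633
Band 3: 19200 × 0.963 = 18490
Band 4: 20700 × 0.961 = 19893
Band 5: 6600 × 0.939 + 4500 × 0.506 = 6197 + 2277 = 8474
→ [6556, 8633, 18490, 19893, 8474]
[period 2]
Births: 8633 × 0.197 = 1701, 18490 × 0.134 = 2478 ⇒ total 4179
Band 2: 6556 × 0.97 = 6359
Band 3: 8633 × 0.963 = 8314
Band 4: 18490 × 0.961 = 17769
Band 5: 19893 × 0.939 + 8474 × 0.506 = 18680 + 4288 = 22968
→ [4179, 6359, 8314, 17769, 22968]
Total after period 2: 4179 + 6359 + 8314 + 17769 + 22968 = 59589

59589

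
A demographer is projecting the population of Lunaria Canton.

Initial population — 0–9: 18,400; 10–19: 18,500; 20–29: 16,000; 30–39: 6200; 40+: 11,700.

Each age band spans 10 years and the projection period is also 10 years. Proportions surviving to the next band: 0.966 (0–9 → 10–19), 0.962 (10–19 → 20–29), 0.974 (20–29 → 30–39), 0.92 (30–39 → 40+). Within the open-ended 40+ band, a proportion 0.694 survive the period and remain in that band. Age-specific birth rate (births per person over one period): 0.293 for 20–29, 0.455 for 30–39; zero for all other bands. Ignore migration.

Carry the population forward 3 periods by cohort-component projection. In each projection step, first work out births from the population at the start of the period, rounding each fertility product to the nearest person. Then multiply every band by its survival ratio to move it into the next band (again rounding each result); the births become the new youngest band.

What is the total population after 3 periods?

Period 1.
Births: 16000 * 0.293 = 4688  |  6200 * 0.455 = 2821 — total 7509
10–19: 18400 * 0.966 = 17774
20–29: 18500 * 0.962 = 17797
30–39: 16000 * 0.974 = 15584
40+: 6200 * 0.92 + 11700 * 0.694 = 5704 + 8120 = 13824
Giving 7509 / 17774 / 17797 / 15584 / 13824.
Period 2.
Births: 17797 * 0.293 = 5215  |  15584 * 0.455 = 7091 — total 12306
10–19: 7509 * 0.966 = 7254
20–29: 17774 * 0.962 = 17099
30–39: 17797 * 0.974 = 17334
40+: 15584 * 0.92 + 13824 * 0.694 = 14337 + 9594 = 23931
Giving 12306 / 7254 / 17099 / 17334 / 23931.
Period 3.
Births: 17099 * 0.293 = 5010  |  17334 * 0.455 = 7887 — total 12897
10–19: 12306 * 0.966 = 11888
20–29: 7254 * 0.962 = 6978
30–39: 17099 * 0.974 = 16654
40+: 17334 * 0.92 + 23931 * 0.694 = 15947 + 16608 = 32555
Giving 12897 / 11888 / 6978 / 16654 / 32555.
Total after period 3: 12897 + 11888 + 6978 + 16654 + 32555 = 80972

80972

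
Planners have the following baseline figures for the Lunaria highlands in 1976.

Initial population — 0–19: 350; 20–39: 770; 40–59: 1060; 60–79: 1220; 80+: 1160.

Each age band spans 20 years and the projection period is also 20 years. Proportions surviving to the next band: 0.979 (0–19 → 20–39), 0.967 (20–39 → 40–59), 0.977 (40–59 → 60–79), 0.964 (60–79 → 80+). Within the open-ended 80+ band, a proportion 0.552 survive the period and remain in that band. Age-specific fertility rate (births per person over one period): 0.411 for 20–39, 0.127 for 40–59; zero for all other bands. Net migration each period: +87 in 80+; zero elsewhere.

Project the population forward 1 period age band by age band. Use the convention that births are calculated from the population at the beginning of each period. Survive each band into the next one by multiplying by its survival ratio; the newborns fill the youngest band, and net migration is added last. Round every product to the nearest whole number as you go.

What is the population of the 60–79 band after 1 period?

1036

Let band 1 be 0–19 through band 5 = 80+.
Period 1:
Births: 770 * 0.411 = 316  |  1060 * 0.127 = 135 → total 451
Band 2: 350 * 0.979 = 343
Band 3: 770 * 0.967 = 745
Band 4: 1060 * 0.977 = 1036
Band 5: 1220 * 0.964 + 1160 * 0.552 = 1176 + 640 = 1816
Net migration: Band 5 + 87 → 1903
End of period: [451, 343, 745, 1036, 1903]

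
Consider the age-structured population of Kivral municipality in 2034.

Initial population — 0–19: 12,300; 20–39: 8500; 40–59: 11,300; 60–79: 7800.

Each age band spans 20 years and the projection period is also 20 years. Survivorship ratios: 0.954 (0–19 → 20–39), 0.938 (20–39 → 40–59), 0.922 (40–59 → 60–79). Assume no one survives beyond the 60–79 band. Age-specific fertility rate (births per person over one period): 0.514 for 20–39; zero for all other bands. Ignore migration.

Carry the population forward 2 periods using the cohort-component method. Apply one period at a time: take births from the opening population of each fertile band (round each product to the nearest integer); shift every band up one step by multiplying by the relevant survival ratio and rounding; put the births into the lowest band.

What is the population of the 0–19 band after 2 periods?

(Bands numbered youngest = 1 to oldest = 4.)
Period 1:
Births: 8500 × 0.514 = 4369
Band 2: 12300 × 0.954 = 11734
Band 3: 8500 × 0.938 = 7973
Band 4: 11300 × 0.922 = 10419
End of period: [4369, 11734, 7973, 10419]
Period 2:
Births: 11734 × 0.514 = 6031
Band 2: 4369 × 0.954 = 4168
Band 3: 11734 × 0.938 = 11006
Band 4: 7973 × 0.922 = 7351
End of period: [6031, 4168, 11006, 7351]

6031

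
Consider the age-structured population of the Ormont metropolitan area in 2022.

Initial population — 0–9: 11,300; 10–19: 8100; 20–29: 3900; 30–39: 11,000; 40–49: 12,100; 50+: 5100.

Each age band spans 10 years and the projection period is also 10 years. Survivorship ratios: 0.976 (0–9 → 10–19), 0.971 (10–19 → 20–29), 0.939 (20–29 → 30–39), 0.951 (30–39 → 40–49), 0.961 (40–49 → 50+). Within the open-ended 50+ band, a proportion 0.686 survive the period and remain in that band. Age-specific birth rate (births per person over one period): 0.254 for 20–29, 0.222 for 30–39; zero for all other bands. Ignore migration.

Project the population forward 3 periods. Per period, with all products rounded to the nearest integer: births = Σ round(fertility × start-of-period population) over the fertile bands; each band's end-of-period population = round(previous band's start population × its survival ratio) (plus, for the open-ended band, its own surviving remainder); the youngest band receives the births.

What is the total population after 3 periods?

44798

Call the groups 1 to 6, youngest first.
[period 1]
Births: 3900 × 0.254 = 991, 11000 × 0.222 = 2442 ⇒ total 3433
Group 2: 11300 × 0.976 = 11029
Group 3: 8100 × 0.971 = 7865
Group 4: 3900 × 0.939 = 3662
Group 5: 11000 × 0.951 = 10461
Group 6: 12100 × 0.961 + 5100 × 0.686 = 11628 + 3499 = 15127
Giving 3433 / 11029 / 7865 / 3662 / 10461 / 15127.
[period 2]
Births: 7865 × 0.254 = 1998, 3662 × 0.222 = 813 ⇒ total 2811
Group 2: 3433 × 0.976 = 3351
Group 3: 11029 × 0.971 = 10709
Group 4: 7865 × 0.939 = 7385
Group 5: 3662 × 0.951 = 3483
Group 6: 10461 × 0.961 + 15127 × 0.686 = 10053 + 10377 = 20430
Giving 2811 / 3351 / 10709 / 7385 / 3483 / 20430.
[period 3]
Births: 10709 × 0.254 = 2720, 7385 × 0.222 = 1639 ⇒ total 4359
Group 2: 2811 × 0.976 = 2744
Group 3: 3351 × 0.971 = 3254
Group 4: 10709 × 0.939 = 10056
Group 5: 7385 × 0.951 = 7023
Group 6: 3483 × 0.961 + 20430 × 0.686 = 3347 + 14015 = 17362
Giving 4359 / 2744 / 3254 / 10056 / 7023 / 17362.
Total after period 3: 4359 + 2744 + 3254 + 10056 + 7023 + 17362 = 44798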